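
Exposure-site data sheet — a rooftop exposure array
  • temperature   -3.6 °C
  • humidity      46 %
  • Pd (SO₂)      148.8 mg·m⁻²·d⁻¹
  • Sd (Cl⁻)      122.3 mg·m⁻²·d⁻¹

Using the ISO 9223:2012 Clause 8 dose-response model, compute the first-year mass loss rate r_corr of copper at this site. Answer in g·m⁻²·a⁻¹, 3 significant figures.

copper: T≤10 °C ⇒ hinge +0.126·(-3.6−10) = -1.7136
  SO₂ term: 0.0053·148.8^0.26·exp(0.059·46-1.7136) = 0.05292
  Sd branch = 0.01025·Sd^0.27·e^(0.036·RH+0.049·T) = 0.1648 μm/a
  r_corr = 0.05292 + 0.1648 = 0.2177 μm/a
Convert to mass loss: 0.2177 μm/a × 8.96 g/cm³ = 1.951 g·m⁻²·a⁻¹

r_corr = 1.95 g·m⁻²·a⁻¹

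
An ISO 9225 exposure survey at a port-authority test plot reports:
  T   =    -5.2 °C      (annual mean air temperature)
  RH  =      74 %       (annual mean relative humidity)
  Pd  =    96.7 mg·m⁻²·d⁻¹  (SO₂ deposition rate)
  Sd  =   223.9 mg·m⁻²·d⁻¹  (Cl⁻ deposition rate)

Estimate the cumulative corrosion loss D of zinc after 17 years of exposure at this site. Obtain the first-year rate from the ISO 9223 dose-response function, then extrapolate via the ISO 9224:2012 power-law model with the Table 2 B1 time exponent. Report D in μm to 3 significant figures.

D(17) = 20.7 μm

zinc: f(T) = +0.038·(T−10) [T≤10 °C] = -0.5776
  SO₂ term: 0.0129·96.7^0.44·exp(0.046·74-0.5776) = 1.628
  Sd branch = 0.0175·Sd^0.57·e^(0.008·RH+0.085·T) = 0.4443 μm/a
  sum: 1.628 + 0.4443 → r_corr = 2.072 μm/a
Long-term exponent b (ISO 9224 Table 2, B1) = 0.813
  D(17) = 2.072 × 17^0.813 = 2.072 × 10.01 = 20.74 μm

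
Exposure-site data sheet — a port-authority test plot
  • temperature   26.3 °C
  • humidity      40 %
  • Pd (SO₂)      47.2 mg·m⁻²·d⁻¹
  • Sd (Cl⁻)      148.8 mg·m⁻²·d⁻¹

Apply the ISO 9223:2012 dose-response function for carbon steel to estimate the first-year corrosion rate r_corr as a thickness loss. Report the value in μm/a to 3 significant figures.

carbon steel: temperature factor f = -0.054·(16.3) = -0.8802
  sulphur-dioxide contribution → 12.12 μm/a
  chloride contribution → 24.31 μm/a
  ⇒ r_corr(carbon steel) = 36.43 μm/a

r_corr = 36.4 μm/a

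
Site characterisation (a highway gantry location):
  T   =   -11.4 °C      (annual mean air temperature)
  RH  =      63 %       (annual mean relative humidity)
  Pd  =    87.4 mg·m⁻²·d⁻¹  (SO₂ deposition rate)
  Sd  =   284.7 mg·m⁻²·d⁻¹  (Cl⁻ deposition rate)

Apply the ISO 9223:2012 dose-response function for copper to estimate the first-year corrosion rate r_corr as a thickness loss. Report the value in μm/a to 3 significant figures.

copper: T≤10 °C ⇒ hinge +0.126·(-11.4−10) = -2.6964
  sulphur-dioxide contribution → 0.04702 μm/a
  chloride contribution → 0.2605 μm/a
  total first-year rate 0.3075 μm/a

r_corr = 0.308 μm/a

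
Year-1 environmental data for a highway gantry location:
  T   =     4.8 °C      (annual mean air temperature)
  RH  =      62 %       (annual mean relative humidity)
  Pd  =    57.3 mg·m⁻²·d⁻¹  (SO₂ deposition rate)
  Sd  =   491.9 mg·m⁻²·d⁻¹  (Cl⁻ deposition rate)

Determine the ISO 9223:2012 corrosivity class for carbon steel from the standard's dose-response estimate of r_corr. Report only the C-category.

carbon steel: f(T) = +0.150·(T−10) [T≤10 °C] = -0.7800
  SO₂ term: 1.77·57.3^0.52·exp(0.02·62-0.7800) = 23.01
  Sd branch = 0.102·Sd^0.62·e^(0.033·RH+0.04·T) = 44.62 μm/a
  sum: 23.01 + 44.62 → r_corr = 67.63 μm/a
67.6 μm/a falls in (50, 80] for carbon steel → category C4

C4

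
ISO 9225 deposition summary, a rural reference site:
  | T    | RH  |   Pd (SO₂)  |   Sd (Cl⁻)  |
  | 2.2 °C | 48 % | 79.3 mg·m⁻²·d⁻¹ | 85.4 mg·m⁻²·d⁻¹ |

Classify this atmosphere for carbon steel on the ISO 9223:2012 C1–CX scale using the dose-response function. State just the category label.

C2

carbon steel: temperature factor f = +0.150·(-7.8) = -1.1700
  SO₂ term: 1.77·79.3^0.52·exp(0.02·48-1.1700) = 13.94
  Sd branch = 0.102·Sd^0.62·e^(0.033·RH+0.04·T) = 8.555 μm/a
  sum: 13.94 + 8.555 → r_corr = 22.5 μm/a
22.5 μm/a falls in (1.3, 25] for carbon steel → category C2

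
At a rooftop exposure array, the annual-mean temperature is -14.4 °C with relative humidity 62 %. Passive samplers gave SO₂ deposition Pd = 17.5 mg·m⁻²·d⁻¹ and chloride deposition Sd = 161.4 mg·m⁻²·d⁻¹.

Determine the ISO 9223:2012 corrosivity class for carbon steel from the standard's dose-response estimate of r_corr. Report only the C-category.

carbon steel: temperature factor f = +0.150·(-24.4) = -3.6600
  Pd branch = 1.77·Pd^0.52·e^(0.02·RH+f) = 0.6972 μm/a
  Sd branch = 0.102·Sd^0.62·e^(0.033·RH+0.04·T) = 10.37 μm/a
  r_corr = 0.6972 + 10.37 = 11.07 μm/a
ISO 9223 Table 2 (carbon steel): 1.3 < 11.1 ≤ 25 μm/a ⇒ C2

C2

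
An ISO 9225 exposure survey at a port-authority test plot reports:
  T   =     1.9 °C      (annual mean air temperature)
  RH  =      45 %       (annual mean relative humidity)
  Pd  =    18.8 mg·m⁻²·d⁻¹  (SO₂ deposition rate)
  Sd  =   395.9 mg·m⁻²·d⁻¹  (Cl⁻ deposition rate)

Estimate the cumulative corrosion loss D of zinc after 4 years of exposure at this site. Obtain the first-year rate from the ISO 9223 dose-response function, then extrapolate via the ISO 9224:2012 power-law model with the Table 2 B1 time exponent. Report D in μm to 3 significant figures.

zinc: f(T) = +0.038·(T−10) [T≤10 °C] = -0.3078
  SO₂ term: 0.0129·18.8^0.44·exp(0.046·45-0.3078) = 0.2732
  Cl⁻ term: 0.0175·395.9^0.57·exp(0.008·45+0.085·1.9) = 0.8916
  r_corr = 0.2732 + 0.8916 = 1.165 μm/a
ISO 9224: D(t) = r_corr · t^b with b = 0.813 (zinc, B1)
  D(4) = 1.165 × 4^0.813 = 1.165 × 3.087 = 3.595 μm

D(4) = 3.60 μm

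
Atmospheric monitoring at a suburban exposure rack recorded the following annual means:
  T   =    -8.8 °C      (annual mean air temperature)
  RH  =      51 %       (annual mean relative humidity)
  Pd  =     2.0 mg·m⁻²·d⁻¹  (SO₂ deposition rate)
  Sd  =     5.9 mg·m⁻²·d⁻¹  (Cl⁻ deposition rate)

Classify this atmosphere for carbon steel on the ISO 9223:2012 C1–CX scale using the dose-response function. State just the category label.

C2

carbon steel: f(T) = +0.150·(T−10) [T≤10 °C] = -2.8200
  SO₂ term: 1.77·2.0^0.52·exp(0.02·51-2.8200) = 0.4195
  Sd branch = 0.102·Sd^0.62·e^(0.033·RH+0.04·T) = 1.16 μm/a
  sum: 0.4195 + 1.16 → r_corr = 1.58 μm/a
ISO 9223 Table 2 (carbon steel): 1.3 < 1.58 ≤ 25 μm/a ⇒ C2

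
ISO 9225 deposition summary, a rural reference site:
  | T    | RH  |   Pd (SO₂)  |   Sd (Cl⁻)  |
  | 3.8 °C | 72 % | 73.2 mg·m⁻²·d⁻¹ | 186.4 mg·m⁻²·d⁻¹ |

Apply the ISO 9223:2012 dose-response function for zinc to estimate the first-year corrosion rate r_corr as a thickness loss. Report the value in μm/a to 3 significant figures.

r_corr = 2.70 μm/a

zinc: T≤10 °C ⇒ hinge +0.038·(3.8−10) = -0.2356
  sulphur-dioxide contribution → 1.849 μm/a
  chloride contribution → 0.8465 μm/a
  total first-year rate 2.696 μm/a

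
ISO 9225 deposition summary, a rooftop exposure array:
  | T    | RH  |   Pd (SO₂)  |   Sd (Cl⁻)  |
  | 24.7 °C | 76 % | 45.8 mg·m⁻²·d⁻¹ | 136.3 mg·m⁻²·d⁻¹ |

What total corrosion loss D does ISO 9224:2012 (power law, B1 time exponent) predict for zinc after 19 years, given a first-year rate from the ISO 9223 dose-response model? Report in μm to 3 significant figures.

D(19) = 56.2 μm

zinc: f(T) = -0.071·(T−10) [T>10 °C] = -1.0437
  SO₂ term: 0.0129·45.8^0.44·exp(0.046·76-1.0437) = 0.8061
  Sd branch = 0.0175·Sd^0.57·e^(0.008·RH+0.085·T) = 4.321 μm/a
  r_corr = 0.8061 + 4.321 = 5.127 μm/a
Power-law: D(19) = r_corr · 19^0.813
  D(19) = 5.127 × 19^0.813 = 5.127 × 10.96 = 56.17 μm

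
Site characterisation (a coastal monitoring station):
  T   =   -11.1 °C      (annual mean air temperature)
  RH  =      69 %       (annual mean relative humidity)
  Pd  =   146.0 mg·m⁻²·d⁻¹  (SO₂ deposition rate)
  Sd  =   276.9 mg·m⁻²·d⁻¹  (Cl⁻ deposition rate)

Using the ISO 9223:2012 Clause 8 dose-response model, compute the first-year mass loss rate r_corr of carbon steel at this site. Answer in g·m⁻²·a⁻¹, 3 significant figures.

carbon steel: temperature factor f = +0.150·(-21.1) = -3.1650
  SO₂ term: 1.77·146.0^0.52·exp(0.02·69-3.1650) = 3.965
  Sd branch = 0.102·Sd^0.62·e^(0.033·RH+0.04·T) = 20.84 μm/a
  r_corr = 3.965 + 20.84 = 24.81 μm/a
Convert to mass loss: 24.81 μm/a × 7.85 g/cm³ = 194.7 g·m⁻²·a⁻¹

r_corr = 195 g·m⁻²·a⁻¹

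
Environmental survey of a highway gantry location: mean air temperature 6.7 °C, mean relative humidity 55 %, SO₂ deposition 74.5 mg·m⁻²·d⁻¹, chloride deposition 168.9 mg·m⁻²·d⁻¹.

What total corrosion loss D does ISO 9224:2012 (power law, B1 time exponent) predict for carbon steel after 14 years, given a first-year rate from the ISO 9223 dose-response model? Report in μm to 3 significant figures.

D(14) = 200 μm

carbon steel: f(T) = +0.150·(T−10) [T≤10 °C] = -0.4950
  SO₂ term: 1.77·74.5^0.52·exp(0.02·55-0.4950) = 30.5
  Cl⁻ term: 0.102·168.9^0.62·exp(0.033·55+0.04·6.7) = 19.7
  sum: 30.5 + 19.7 → r_corr = 50.19 μm/a
Long-term exponent b (ISO 9224 Table 2, B1) = 0.523
  D(14) = 50.19 × 14^0.523 = 50.19 × 3.976 = 199.6 μm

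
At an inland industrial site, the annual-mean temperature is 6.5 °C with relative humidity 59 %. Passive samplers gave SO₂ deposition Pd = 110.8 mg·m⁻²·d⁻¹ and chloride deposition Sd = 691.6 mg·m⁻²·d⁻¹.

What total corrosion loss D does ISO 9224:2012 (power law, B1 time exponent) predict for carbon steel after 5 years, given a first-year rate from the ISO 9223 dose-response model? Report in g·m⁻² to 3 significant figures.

carbon steel: temperature factor f = +0.150·(-3.5) = -0.5250
  Pd branch = 1.77·Pd^0.52·e^(0.02·RH+f) = 39.41 μm/a
  Cl⁻ term: 0.102·691.6^0.62·exp(0.033·59+0.04·6.5) = 53.43
  sum: 39.41 + 53.43 → r_corr = 92.84 μm/a
Long-term exponent b (ISO 9224 Table 2, B1) = 0.523
  D(5) = 92.84 × 5^0.523 = 92.84 × 2.32 = 215.4 μm
  Mass loss = 215.4 μm × 7.85 g/cm³ = 1691 g·m⁻²

D(5) = 1.69e+03 g·m⁻²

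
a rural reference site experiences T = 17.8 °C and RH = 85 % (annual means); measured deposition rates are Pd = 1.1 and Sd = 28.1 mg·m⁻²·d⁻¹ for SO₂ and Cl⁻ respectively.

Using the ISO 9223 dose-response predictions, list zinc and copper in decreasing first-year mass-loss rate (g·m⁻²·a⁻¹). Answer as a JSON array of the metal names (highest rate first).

zinc: T>10 °C ⇒ hinge -0.071·(17.8−10) = -0.5538
  SO₂ term: 0.0129·1.1^0.44·exp(0.046·85-0.5538) = 0.3858
  Cl⁻ term: 0.0175·28.1^0.57·exp(0.008·85+0.085·17.8) = 1.05
  sum: 0.3858 + 1.05 → r_corr = 1.436 μm/a
  mass loss = 1.436 μm/a × 7.14 g/cm³ = 10.25 g·m⁻²·a⁻¹
copper: T>10 °C ⇒ hinge -0.080·(17.8−10) = -0.6240
  SO₂ term: 0.0053·1.1^0.26·exp(0.059·85-0.6240) = 0.4386
  Cl⁻ term: 0.01025·28.1^0.27·exp(0.036·85+0.049·17.8) = 1.287
  r_corr = 0.4386 + 1.287 = 1.726 μm/a
  mass loss = 1.726 μm/a × 8.96 g/cm³ = 15.46 g·m⁻²·a⁻¹
Ordering by g·m⁻²·a⁻¹: copper (15.5) > zinc (10.3)

["copper", "zinc"]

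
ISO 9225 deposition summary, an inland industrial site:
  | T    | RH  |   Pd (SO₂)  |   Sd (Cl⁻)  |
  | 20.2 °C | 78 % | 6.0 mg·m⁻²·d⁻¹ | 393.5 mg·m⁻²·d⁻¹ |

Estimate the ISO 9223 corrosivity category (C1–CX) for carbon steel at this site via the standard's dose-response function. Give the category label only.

carbon steel: f(T) = -0.054·(T−10) [T>10 °C] = -0.5508
  sulphur-dioxide contribution → 12.33 μm/a
  chloride contribution → 122 μm/a
  ⇒ r_corr(carbon steel) = 134.3 μm/a
ISO 9223 Table 2 (carbon steel): 80 < 134 ≤ 200 μm/a ⇒ C5

C5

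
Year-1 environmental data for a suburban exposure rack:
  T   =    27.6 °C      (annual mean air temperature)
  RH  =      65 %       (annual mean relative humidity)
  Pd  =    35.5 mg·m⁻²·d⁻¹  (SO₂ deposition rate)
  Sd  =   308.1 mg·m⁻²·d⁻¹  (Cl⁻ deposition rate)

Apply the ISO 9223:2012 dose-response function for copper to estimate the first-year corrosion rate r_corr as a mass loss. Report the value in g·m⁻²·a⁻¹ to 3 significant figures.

r_corr = 18.7 g·m⁻²·a⁻¹

copper: T>10 °C ⇒ hinge -0.080·(27.6−10) = -1.4080
  Pd branch = 0.0053·Pd^0.26·e^(0.059·RH+f) = 0.1518 μm/a
  Cl⁻ term: 0.01025·308.1^0.27·exp(0.036·65+0.049·27.6) = 1.933
  sum: 0.1518 + 1.933 → r_corr = 2.085 μm/a
Convert to mass loss: 2.085 μm/a × 8.96 g/cm³ = 18.68 g·m⁻²·a⁻¹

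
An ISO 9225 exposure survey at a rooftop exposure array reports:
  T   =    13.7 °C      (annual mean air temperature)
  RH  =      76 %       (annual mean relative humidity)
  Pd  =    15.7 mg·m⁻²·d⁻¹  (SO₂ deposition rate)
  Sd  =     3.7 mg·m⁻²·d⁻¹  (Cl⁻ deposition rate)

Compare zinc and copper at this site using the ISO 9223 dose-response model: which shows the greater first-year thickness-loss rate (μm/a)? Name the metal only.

zinc

zinc: T>10 °C ⇒ hinge -0.071·(13.7−10) = -0.2627
  SO₂ term: 0.0129·15.7^0.44·exp(0.046·76-0.2627) = 1.099
  Sd branch = 0.0175·Sd^0.57·e^(0.008·RH+0.085·T) = 0.2171 μm/a
  sum: 1.099 + 0.2171 → r_corr = 1.316 μm/a
copper: temperature factor f = -0.080·(3.7) = -0.2960
  Pd branch = 0.0053·Pd^0.26·e^(0.059·RH+f) = 0.7146 μm/a
  Cl⁻ term: 0.01025·3.7^0.27·exp(0.036·76+0.049·13.7) = 0.4405
  r_corr = 0.7146 + 0.4405 = 1.155 μm/a
Ordering by μm/a: zinc (1.32) > copper (1.16)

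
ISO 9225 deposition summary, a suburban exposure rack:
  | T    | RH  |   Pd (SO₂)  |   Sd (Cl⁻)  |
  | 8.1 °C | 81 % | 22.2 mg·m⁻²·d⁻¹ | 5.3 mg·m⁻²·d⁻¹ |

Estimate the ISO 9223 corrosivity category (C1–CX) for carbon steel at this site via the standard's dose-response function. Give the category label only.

carbon steel: f(T) = +0.150·(T−10) [T≤10 °C] = -0.2850
  SO₂ term: 1.77·22.2^0.52·exp(0.02·81-0.2850) = 33.72
  Sd branch = 0.102·Sd^0.62·e^(0.033·RH+0.04·T) = 5.744 μm/a
  sum: 33.72 + 5.744 → r_corr = 39.46 μm/a
Category bounds: 25…50 μm/a bracket r_corr ⇒ C3

C3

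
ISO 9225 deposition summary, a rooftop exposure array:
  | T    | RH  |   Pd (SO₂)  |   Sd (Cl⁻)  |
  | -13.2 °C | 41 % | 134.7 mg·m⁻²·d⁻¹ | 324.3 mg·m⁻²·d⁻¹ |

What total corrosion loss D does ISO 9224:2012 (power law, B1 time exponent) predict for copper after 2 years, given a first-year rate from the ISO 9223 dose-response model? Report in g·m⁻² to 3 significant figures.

copper: temperature factor f = +0.126·(-23.2) = -2.9232
  Pd branch = 0.0053·Pd^0.26·e^(0.059·RH+f) = 0.01145 μm/a
  Cl⁻ term: 0.01025·324.3^0.27·exp(0.036·41+0.049·-13.2) = 0.1119
  r_corr = 0.01145 + 0.1119 = 0.1233 μm/a
Power-law: D(2) = r_corr · 2^0.667
  D(2) = 0.1233 × 2^0.667 = 0.1233 × 1.588 = 0.1958 μm
  Mass loss = 0.1958 μm × 8.96 g/cm³ = 1.755 g·m⁻²

D(2) = 1.75 g·m⁻²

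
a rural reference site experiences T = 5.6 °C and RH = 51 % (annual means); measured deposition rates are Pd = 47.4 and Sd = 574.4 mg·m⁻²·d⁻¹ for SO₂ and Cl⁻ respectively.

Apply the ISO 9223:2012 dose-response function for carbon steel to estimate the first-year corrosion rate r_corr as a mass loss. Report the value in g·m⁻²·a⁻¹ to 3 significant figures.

r_corr = 425 g·m⁻²·a⁻¹

carbon steel: T≤10 °C ⇒ hinge +0.150·(5.6−10) = -0.6600
  Pd branch = 1.77·Pd^0.52·e^(0.02·RH+f) = 18.87 μm/a
  Cl⁻ term: 0.102·574.4^0.62·exp(0.033·51+0.04·5.6) = 35.28
  sum: 18.87 + 35.28 → r_corr = 54.15 μm/a
Convert to mass loss: 54.15 μm/a × 7.85 g/cm³ = 425.1 g·m⁻²·a⁻¹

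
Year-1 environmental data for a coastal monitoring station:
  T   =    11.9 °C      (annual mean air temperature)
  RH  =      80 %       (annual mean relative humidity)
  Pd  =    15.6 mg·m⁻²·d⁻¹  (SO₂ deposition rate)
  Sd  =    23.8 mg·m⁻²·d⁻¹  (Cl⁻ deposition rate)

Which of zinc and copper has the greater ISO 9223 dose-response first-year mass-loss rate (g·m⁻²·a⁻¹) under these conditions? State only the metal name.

zinc: T>10 °C ⇒ hinge -0.071·(11.9−10) = -0.1349
  SO₂ term: 0.0129·15.6^0.44·exp(0.046·80-0.1349) = 1.497
  Cl⁻ term: 0.0175·23.8^0.57·exp(0.008·80+0.085·11.9) = 0.5558
  sum: 1.497 + 0.5558 → r_corr = 2.053 μm/a
  mass loss = 2.053 μm/a × 7.14 g/cm³ = 14.66 g·m⁻²·a⁻¹
copper: T>10 °C ⇒ hinge -0.080·(11.9−10) = -0.1520
  SO₂ term: 0.0053·15.6^0.26·exp(0.059·80-0.1520) = 1.043
  Cl⁻ term: 0.01025·23.8^0.27·exp(0.036·80+0.049·11.9) = 0.7698
  sum: 1.043 + 0.7698 → r_corr = 1.813 μm/a
  mass loss = 1.813 μm/a × 8.96 g/cm³ = 16.24 g·m⁻²·a⁻¹
Ordering by g·m⁻²·a⁻¹: copper (16.2) > zinc (14.7)

copper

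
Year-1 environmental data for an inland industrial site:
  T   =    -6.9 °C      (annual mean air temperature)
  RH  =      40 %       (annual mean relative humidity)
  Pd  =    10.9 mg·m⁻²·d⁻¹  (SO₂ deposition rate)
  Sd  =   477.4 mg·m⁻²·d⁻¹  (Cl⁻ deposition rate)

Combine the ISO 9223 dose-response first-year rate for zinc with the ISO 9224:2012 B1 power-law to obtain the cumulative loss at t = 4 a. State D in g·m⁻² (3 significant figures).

zinc: temperature factor f = +0.038·(-16.9) = -0.6422
  sulphur-dioxide contribution → 0.1223 μm/a
  chloride contribution → 0.4511 μm/a
  ⇒ r_corr(zinc) = 0.5733 μm/a
Long-term exponent b (ISO 9224 Table 2, B1) = 0.813
  D(4) = 0.5733 × 4^0.813 = 0.5733 × 3.087 = 1.77 μm
  Mass loss = 1.77 μm × 7.14 g/cm³ = 12.64 g·m⁻²

D(4) = 12.6 g·m⁻²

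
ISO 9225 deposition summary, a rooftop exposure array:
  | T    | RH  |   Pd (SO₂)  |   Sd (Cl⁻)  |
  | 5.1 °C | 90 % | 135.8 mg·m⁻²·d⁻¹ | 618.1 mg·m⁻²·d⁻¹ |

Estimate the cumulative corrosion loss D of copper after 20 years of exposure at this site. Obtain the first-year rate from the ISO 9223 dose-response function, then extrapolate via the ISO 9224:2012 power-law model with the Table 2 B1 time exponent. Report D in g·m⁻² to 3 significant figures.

copper: temperature factor f = +0.126·(-4.9) = -0.6174
  sulphur-dioxide contribution → 2.074 μm/a
  chloride contribution → 1.905 μm/a
  total first-year rate 3.979 μm/a
ISO 9224: D(t) = r_corr · t^b with b = 0.667 (copper, B1)
  D(20) = 3.979 × 20^0.667 = 3.979 × 7.375 = 29.35 μm
  Mass loss = 29.35 μm × 8.96 g/cm³ = 263 g·m⁻²

D(20) = 263 g·m⁻²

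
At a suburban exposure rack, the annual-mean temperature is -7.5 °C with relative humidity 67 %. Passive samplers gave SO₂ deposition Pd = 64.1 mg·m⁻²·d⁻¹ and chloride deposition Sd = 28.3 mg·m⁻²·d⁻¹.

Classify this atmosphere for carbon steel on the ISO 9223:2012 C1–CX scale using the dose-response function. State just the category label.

C2

carbon steel: T≤10 °C ⇒ hinge +0.150·(-7.5−10) = -2.6250
  SO₂ term: 1.77·64.1^0.52·exp(0.02·67-2.6250) = 4.261
  Cl⁻ term: 0.102·28.3^0.62·exp(0.033·67+0.04·-7.5) = 5.478
  r_corr = 4.261 + 5.478 = 9.739 μm/a
9.74 μm/a falls in (1.3, 25] for carbon steel → category C2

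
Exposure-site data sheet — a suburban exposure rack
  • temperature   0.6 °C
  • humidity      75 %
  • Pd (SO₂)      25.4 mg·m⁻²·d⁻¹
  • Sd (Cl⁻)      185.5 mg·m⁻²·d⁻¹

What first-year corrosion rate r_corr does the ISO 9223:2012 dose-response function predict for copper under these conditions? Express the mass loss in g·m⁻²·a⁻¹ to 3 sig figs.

copper: temperature factor f = +0.126·(-9.4) = -1.1844
  SO₂ term: 0.0053·25.4^0.26·exp(0.059·75-1.1844) = 0.314
  Sd branch = 0.01025·Sd^0.27·e^(0.036·RH+0.049·T) = 0.6435 μm/a
  sum: 0.314 + 0.6435 → r_corr = 0.9575 μm/a
Convert to mass loss: 0.9575 μm/a × 8.96 g/cm³ = 8.579 g·m⁻²·a⁻¹

r_corr = 8.58 g·m⁻²·a⁻¹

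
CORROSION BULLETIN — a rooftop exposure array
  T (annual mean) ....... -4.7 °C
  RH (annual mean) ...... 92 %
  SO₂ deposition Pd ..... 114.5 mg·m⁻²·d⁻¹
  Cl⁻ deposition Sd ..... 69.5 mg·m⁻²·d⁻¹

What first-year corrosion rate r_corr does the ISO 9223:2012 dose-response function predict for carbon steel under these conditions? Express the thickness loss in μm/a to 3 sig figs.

r_corr = 38.9 μm/a

carbon steel: temperature factor f = +0.150·(-14.7) = -2.2050
  sulphur-dioxide contribution → 14.46 μm/a
  chloride contribution → 24.41 μm/a
  ⇒ r_corr(carbon steel) = 38.86 μm/a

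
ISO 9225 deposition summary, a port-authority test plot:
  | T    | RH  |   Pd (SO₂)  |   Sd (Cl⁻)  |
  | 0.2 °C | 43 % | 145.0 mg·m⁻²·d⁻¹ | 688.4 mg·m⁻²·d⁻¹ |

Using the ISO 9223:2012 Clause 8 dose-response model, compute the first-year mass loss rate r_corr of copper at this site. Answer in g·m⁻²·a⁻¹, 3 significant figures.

r_corr = 3.18 g·m⁻²·a⁻¹

copper: f(T) = +0.126·(T−10) [T≤10 °C] = -1.2348
  SO₂ term: 0.0053·145.0^0.26·exp(0.059·43-1.2348) = 0.07108
  Sd branch = 0.01025·Sd^0.27·e^(0.036·RH+0.049·T) = 0.2841 μm/a
  r_corr = 0.07108 + 0.2841 = 0.3552 μm/a
Convert to mass loss: 0.3552 μm/a × 8.96 g/cm³ = 3.183 g·m⁻²·a⁻¹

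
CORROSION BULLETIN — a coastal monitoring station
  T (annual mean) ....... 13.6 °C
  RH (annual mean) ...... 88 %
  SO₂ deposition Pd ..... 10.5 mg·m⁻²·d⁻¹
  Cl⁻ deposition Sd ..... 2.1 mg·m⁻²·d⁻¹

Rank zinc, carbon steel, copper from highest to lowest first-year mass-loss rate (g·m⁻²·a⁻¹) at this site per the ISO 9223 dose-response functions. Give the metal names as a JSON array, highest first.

zinc: f(T) = -0.071·(T−10) [T>10 °C] = -0.2556
  sulphur-dioxide contribution → 1.61 μm/a
  chloride contribution → 0.1716 μm/a
  total first-year rate 1.782 μm/a
  mass loss = 1.782 μm/a × 7.14 g/cm³ = 12.72 g·m⁻²·a⁻¹
carbon steel: temperature factor f = -0.054·(3.6) = -0.1944
  sulphur-dioxide contribution → 28.77 μm/a
  chloride contribution → 5.08 μm/a
  total first-year rate 33.85 μm/a
  mass loss = 33.85 μm/a × 7.85 g/cm³ = 265.7 g·m⁻²·a⁻¹
copper: temperature factor f = -0.080·(3.6) = -0.2880
  sulphur-dioxide contribution → 1.317 μm/a
  chloride contribution → 0.5794 μm/a
  ⇒ r_corr(copper) = 1.896 μm/a
  mass loss = 1.896 μm/a × 8.96 g/cm³ = 16.99 g·m⁻²·a⁻¹
Ordering by g·m⁻²·a⁻¹: carbon steel (266) > copper (17) > zinc (12.7)

["carbon steel", "copper", "zinc"]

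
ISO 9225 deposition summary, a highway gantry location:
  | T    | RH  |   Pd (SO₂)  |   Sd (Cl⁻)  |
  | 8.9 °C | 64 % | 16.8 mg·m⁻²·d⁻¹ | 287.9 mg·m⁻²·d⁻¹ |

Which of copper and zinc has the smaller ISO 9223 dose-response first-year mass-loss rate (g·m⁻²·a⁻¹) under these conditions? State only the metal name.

copper: temperature factor f = +0.126·(-1.1) = -0.1386
  SO₂ term: 0.0053·16.8^0.26·exp(0.059·64-0.1386) = 0.4193
  Cl⁻ term: 0.01025·287.9^0.27·exp(0.036·64+0.049·8.9) = 0.7324
  r_corr = 0.4193 + 0.7324 = 1.152 μm/a
  mass loss = 1.152 μm/a × 8.96 g/cm³ = 10.32 g·m⁻²·a⁻¹
zinc: temperature factor f = +0.038·(-1.1) = -0.0418
  Pd branch = 0.0129·Pd^0.44·e^(0.046·RH+f) = 0.8131 μm/a
  Sd branch = 0.0175·Sd^0.57·e^(0.008·RH+0.085·T) = 1.569 μm/a
  r_corr = 0.8131 + 1.569 = 2.382 μm/a
  mass loss = 2.382 μm/a × 7.14 g/cm³ = 17.01 g·m⁻²·a⁻¹
Ordering by g·m⁻²·a⁻¹: zinc (17) > copper (10.3)

copper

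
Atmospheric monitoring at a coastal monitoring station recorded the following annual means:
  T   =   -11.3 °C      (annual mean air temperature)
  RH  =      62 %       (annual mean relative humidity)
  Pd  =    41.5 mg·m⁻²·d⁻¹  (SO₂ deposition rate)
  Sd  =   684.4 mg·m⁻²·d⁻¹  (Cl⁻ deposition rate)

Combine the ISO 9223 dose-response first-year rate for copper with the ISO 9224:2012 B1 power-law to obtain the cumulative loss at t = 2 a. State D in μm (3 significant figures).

D(2) = 0.567 μm

copper: f(T) = +0.126·(T−10) [T≤10 °C] = -2.6838
  sulphur-dioxide contribution → 0.03699 μm/a
  chloride contribution → 0.32 μm/a
  ⇒ r_corr(copper) = 0.357 μm/a
Power-law: D(2) = r_corr · 2^0.667
  D(2) = 0.357 × 2^0.667 = 0.357 × 1.588 = 0.5668 μm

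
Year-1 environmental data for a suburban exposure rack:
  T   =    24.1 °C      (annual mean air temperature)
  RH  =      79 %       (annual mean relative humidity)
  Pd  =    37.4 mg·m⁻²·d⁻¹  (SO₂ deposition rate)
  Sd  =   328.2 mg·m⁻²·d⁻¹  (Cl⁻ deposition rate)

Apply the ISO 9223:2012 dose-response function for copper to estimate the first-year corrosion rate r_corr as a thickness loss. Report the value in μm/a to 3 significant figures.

r_corr = 3.21 μm/a

copper: temperature factor f = -0.080·(14.1) = -1.1280
  Pd branch = 0.0053·Pd^0.26·e^(0.059·RH+f) = 0.4651 μm/a
  Cl⁻ term: 0.01025·328.2^0.27·exp(0.036·79+0.049·24.1) = 2.742
  sum: 0.4651 + 2.742 → r_corr = 3.207 μm/a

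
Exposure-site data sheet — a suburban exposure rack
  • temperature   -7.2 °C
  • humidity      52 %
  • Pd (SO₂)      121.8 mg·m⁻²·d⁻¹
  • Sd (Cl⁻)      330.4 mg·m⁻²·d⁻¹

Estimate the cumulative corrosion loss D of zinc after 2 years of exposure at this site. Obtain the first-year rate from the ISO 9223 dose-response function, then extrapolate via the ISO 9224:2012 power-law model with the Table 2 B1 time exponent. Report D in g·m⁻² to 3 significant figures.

zinc: temperature factor f = +0.038·(-17.2) = -0.6536
  SO₂ term: 0.0129·121.8^0.44·exp(0.046·52-0.6536) = 0.6071
  Cl⁻ term: 0.0175·330.4^0.57·exp(0.008·52+0.085·-7.2) = 0.3924
  r_corr = 0.6071 + 0.3924 = 0.9995 μm/a
Long-term exponent b (ISO 9224 Table 2, B1) = 0.813
  D(2) = 0.9995 × 2^0.813 = 0.9995 × 1.757 = 1.756 μm
  Mass loss = 1.756 μm × 7.14 g/cm³ = 12.54 g·m⁻²

D(2) = 12.5 g·m⁻²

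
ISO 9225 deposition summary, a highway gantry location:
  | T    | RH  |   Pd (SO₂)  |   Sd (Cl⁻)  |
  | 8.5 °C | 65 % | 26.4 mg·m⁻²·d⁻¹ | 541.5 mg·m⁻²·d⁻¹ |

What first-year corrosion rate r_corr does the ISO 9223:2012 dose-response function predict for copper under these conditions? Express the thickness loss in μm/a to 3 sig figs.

copper: f(T) = +0.126·(T−10) [T≤10 °C] = -0.1890
  sulphur-dioxide contribution → 0.4757 μm/a
  chloride contribution → 0.8829 μm/a
  ⇒ r_corr(copper) = 1.359 μm/a

r_corr = 1.36 μm/a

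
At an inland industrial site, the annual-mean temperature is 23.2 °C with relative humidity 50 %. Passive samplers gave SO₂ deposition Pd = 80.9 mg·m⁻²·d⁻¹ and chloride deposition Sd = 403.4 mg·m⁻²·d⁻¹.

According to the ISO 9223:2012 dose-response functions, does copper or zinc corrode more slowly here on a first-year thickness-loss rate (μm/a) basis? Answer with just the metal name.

copper: temperature factor f = -0.080·(13.2) = -1.0560
  SO₂ term: 0.0053·80.9^0.26·exp(0.059·50-1.0560) = 0.1104
  Cl⁻ term: 0.01025·403.4^0.27·exp(0.036·50+0.049·23.2) = 0.9766
  r_corr = 0.1104 + 0.9766 = 1.087 μm/a
zinc: T>10 °C ⇒ hinge -0.071·(23.2−10) = -0.9372
  Pd branch = 0.0129·Pd^0.44·e^(0.046·RH+f) = 0.3483 μm/a
  Sd branch = 0.0175·Sd^0.57·e^(0.008·RH+0.085·T) = 5.734 μm/a
  r_corr = 0.3483 + 5.734 = 6.082 μm/a
Ordering by μm/a: zinc (6.08) > copper (1.09)

copper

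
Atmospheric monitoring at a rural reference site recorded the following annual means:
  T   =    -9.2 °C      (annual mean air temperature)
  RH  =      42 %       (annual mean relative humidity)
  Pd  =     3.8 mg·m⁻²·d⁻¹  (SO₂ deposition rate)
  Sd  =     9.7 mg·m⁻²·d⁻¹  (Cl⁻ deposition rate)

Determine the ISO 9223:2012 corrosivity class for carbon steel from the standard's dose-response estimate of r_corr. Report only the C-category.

C2

carbon steel: f(T) = +0.150·(T−10) [T≤10 °C] = -2.8800
  sulphur-dioxide contribution → 0.4608 μm/a
  chloride contribution → 1.155 μm/a
  ⇒ r_corr(carbon steel) = 1.616 μm/a
Category bounds: 1.3…25 μm/a bracket r_corr ⇒ C2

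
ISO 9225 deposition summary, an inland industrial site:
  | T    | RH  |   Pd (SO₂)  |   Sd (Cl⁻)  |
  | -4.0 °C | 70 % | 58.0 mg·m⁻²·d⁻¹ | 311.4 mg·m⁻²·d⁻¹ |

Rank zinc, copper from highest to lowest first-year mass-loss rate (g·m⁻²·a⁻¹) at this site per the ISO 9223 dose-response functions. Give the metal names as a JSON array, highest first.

["zinc", "copper"]

zinc: temperature factor f = +0.038·(-14.0) = -0.5320
  Pd branch = 0.0129·Pd^0.44·e^(0.046·RH+f) = 1.132 μm/a
  Sd branch = 0.0175·Sd^0.57·e^(0.008·RH+0.085·T) = 0.5751 μm/a
  r_corr = 1.132 + 0.5751 = 1.707 μm/a
  mass loss = 1.707 μm/a × 7.14 g/cm³ = 12.19 g·m⁻²·a⁻¹
copper: temperature factor f = +0.126·(-14.0) = -1.7640
  SO₂ term: 0.0053·58.0^0.26·exp(0.059·70-1.7640) = 0.1623
  Cl⁻ term: 0.01025·311.4^0.27·exp(0.036·70+0.049·-4.0) = 0.4934
  r_corr = 0.1623 + 0.4934 = 0.6557 μm/a
  mass loss = 0.6557 μm/a × 8.96 g/cm³ = 5.875 g·m⁻²·a⁻¹
Ordering by g·m⁻²·a⁻¹: zinc (12.2) > copper (5.88)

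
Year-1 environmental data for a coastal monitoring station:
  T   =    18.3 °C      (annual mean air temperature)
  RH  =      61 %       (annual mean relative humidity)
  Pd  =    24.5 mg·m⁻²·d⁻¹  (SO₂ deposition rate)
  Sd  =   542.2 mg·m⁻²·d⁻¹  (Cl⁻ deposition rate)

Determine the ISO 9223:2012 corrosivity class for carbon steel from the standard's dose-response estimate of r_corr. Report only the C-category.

C5

carbon steel: temperature factor f = -0.054·(8.3) = -0.4482
  Pd branch = 1.77·Pd^0.52·e^(0.02·RH+f) = 20.21 μm/a
  Cl⁻ term: 0.102·542.2^0.62·exp(0.033·61+0.04·18.3) = 78.69
  sum: 20.21 + 78.69 → r_corr = 98.9 μm/a
98.9 μm/a falls in (80, 200] for carbon steel → category C5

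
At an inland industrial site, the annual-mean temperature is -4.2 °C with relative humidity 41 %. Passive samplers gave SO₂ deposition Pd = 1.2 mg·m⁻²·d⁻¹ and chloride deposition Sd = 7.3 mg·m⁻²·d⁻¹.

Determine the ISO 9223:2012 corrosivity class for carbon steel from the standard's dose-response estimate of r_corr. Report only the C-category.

carbon steel: T≤10 °C ⇒ hinge +0.150·(-4.2−10) = -2.1300
  SO₂ term: 1.77·1.2^0.52·exp(0.02·41-2.1300) = 0.5251
  Cl⁻ term: 0.102·7.3^0.62·exp(0.033·41+0.04·-4.2) = 1.144
  r_corr = 0.5251 + 1.144 = 1.669 μm/a
1.67 μm/a falls in (1.3, 25] for carbon steel → category C2

C2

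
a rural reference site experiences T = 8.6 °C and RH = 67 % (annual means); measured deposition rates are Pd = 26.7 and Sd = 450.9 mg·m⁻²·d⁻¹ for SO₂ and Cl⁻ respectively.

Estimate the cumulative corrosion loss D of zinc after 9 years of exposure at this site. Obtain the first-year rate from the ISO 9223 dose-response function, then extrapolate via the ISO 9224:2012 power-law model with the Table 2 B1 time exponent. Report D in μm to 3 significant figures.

zinc: temperature factor f = +0.038·(-1.4) = -0.0532
  SO₂ term: 0.0129·26.7^0.44·exp(0.046·67-0.0532) = 1.131
  Cl⁻ term: 0.0175·450.9^0.57·exp(0.008·67+0.085·8.6) = 2.024
  sum: 1.131 + 2.024 → r_corr = 3.155 μm/a
Long-term exponent b (ISO 9224 Table 2, B1) = 0.813
  D(9) = 3.155 × 9^0.813 = 3.155 × 5.968 = 18.83 μm

D(9) = 18.8 μm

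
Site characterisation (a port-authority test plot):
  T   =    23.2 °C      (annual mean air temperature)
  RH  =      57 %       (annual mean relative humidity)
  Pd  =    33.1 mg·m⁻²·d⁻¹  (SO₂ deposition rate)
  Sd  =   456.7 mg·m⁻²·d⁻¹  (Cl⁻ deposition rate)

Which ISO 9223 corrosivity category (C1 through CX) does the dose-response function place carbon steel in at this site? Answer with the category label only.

carbon steel: T>10 °C ⇒ hinge -0.054·(23.2−10) = -0.7128
  SO₂ term: 1.77·33.1^0.52·exp(0.02·57-0.7128) = 16.74
  Sd branch = 0.102·Sd^0.62·e^(0.033·RH+0.04·T) = 75.42 μm/a
  r_corr = 16.74 + 75.42 = 92.17 μm/a
92.2 μm/a falls in (80, 200] for carbon steel → category C5

C5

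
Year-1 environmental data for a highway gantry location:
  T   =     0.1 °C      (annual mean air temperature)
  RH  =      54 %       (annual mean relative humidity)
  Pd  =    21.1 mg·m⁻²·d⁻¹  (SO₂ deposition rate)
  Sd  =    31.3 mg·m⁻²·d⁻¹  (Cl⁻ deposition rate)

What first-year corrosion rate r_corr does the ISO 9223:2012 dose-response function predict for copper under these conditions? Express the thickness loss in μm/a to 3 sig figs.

r_corr = 0.264 μm/a

copper: f(T) = +0.126·(T−10) [T≤10 °C] = -1.2474
  Pd branch = 0.0053·Pd^0.26·e^(0.059·RH+f) = 0.08138 μm/a
  Cl⁻ term: 0.01025·31.3^0.27·exp(0.036·54+0.049·0.1) = 0.1824
  r_corr = 0.08138 + 0.1824 = 0.2637 μm/a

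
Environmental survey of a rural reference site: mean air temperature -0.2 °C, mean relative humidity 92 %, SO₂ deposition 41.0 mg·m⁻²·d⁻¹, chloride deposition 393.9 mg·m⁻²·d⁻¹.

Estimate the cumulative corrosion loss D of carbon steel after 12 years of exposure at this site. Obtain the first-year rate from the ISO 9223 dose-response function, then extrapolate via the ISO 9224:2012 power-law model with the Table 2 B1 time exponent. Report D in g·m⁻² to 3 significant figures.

D(12) = 2.95e+03 g·m⁻²

carbon steel: temperature factor f = +0.150·(-10.2) = -1.5300
  SO₂ term: 1.77·41.0^0.52·exp(0.02·92-1.5300) = 16.64
  Cl⁻ term: 0.102·393.9^0.62·exp(0.033·92+0.04·-0.2) = 85.66
  r_corr = 16.64 + 85.66 = 102.3 μm/a
Long-term exponent b (ISO 9224 Table 2, B1) = 0.523
  D(12) = 102.3 × 12^0.523 = 102.3 × 3.668 = 375.2 μm
  Mass loss = 375.2 μm × 7.85 g/cm³ = 2946 g·m⁻²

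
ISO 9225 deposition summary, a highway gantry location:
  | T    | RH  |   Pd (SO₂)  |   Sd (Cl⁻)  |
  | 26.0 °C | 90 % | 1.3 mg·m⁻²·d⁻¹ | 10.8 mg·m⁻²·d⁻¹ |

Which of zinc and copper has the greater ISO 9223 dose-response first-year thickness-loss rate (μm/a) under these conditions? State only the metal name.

copper

zinc: T>10 °C ⇒ hinge -0.071·(26.0−10) = -1.1360
  sulphur-dioxide contribution → 0.292 μm/a
  chloride contribution → 1.272 μm/a
  ⇒ r_corr(zinc) = 1.564 μm/a
copper: T>10 °C ⇒ hinge -0.080·(26.0−10) = -1.2800
  sulphur-dioxide contribution → 0.3192 μm/a
  chloride contribution → 1.779 μm/a
  total first-year rate 2.098 μm/a
Ordering by μm/a: copper (2.1) > zinc (1.56)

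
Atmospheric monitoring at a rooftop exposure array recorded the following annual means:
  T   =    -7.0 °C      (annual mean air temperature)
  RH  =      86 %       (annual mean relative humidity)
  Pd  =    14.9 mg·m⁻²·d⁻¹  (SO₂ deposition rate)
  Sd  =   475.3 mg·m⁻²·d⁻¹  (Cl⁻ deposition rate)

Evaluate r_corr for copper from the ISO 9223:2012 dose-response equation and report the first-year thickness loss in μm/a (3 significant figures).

copper: temperature factor f = +0.126·(-17.0) = -2.1420
  Pd branch = 0.0053·Pd^0.26·e^(0.059·RH+f) = 0.2008 μm/a
  Cl⁻ term: 0.01025·475.3^0.27·exp(0.036·86+0.049·-7.0) = 0.8494
  sum: 0.2008 + 0.8494 → r_corr = 1.05 μm/a

r_corr = 1.05 μm/a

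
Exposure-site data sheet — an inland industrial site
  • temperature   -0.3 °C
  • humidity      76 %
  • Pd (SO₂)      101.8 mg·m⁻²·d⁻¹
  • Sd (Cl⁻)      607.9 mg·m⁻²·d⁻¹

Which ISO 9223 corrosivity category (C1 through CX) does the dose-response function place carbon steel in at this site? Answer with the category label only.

C5

carbon steel: T≤10 °C ⇒ hinge +0.150·(-0.3−10) = -1.5450
  SO₂ term: 1.77·101.8^0.52·exp(0.02·76-1.5450) = 19.1
  Sd branch = 0.102·Sd^0.62·e^(0.033·RH+0.04·T) = 65.85 μm/a
  sum: 19.1 + 65.85 → r_corr = 84.96 μm/a
ISO 9223 Table 2 (carbon steel): 80 < 85 ≤ 200 μm/a ⇒ C5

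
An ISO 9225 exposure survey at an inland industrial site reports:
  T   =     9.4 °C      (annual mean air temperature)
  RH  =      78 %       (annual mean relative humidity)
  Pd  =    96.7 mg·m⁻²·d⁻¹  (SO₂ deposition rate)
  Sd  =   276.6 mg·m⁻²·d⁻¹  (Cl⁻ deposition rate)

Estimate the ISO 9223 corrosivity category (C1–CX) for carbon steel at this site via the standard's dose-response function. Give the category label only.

carbon steel: f(T) = +0.150·(T−10) [T≤10 °C] = -0.0900
  Pd branch = 1.77·Pd^0.52·e^(0.02·RH+f) = 82.95 μm/a
  Sd branch = 0.102·Sd^0.62·e^(0.033·RH+0.04·T) = 63.64 μm/a
  r_corr = 82.95 + 63.64 = 146.6 μm/a
Category bounds: 80…200 μm/a bracket r_corr ⇒ C5

C5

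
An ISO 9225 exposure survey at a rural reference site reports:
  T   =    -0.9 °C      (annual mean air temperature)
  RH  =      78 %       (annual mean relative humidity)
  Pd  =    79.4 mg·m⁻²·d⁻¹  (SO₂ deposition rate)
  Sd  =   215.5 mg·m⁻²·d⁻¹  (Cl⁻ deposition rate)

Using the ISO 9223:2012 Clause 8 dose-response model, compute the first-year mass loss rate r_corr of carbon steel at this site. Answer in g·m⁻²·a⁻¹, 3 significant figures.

carbon steel: T≤10 °C ⇒ hinge +0.150·(-0.9−10) = -1.6350
  SO₂ term: 1.77·79.4^0.52·exp(0.02·78-1.6350) = 15.97
  Cl⁻ term: 0.102·215.5^0.62·exp(0.033·78+0.04·-0.9) = 36.11
  r_corr = 15.97 + 36.11 = 52.08 μm/a
Convert to mass loss: 52.08 μm/a × 7.85 g/cm³ = 408.8 g·m⁻²·a⁻¹

r_corr = 409 g·m⁻²·a⁻¹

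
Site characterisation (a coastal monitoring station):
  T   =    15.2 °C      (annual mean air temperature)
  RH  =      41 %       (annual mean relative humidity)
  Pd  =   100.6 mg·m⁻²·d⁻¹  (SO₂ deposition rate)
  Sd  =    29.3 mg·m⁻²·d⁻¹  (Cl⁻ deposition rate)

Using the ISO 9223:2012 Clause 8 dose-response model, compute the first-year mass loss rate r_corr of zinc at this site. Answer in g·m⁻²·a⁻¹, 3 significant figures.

r_corr = 7.52 g·m⁻²·a⁻¹

zinc: T>10 °C ⇒ hinge -0.071·(15.2−10) = -0.3692
  Pd branch = 0.0129·Pd^0.44·e^(0.046·RH+f) = 0.4472 μm/a
  Sd branch = 0.0175·Sd^0.57·e^(0.008·RH+0.085·T) = 0.6063 μm/a
  r_corr = 0.4472 + 0.6063 = 1.053 μm/a
Convert to mass loss: 1.053 μm/a × 7.14 g/cm³ = 7.522 g·m⁻²·a⁻¹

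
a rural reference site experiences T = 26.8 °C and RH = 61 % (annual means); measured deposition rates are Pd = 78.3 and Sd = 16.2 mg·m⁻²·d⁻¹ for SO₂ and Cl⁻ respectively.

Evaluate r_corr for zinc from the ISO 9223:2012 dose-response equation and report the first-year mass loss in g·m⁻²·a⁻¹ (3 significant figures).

r_corr = 12.9 g·m⁻²·a⁻¹

zinc: f(T) = -0.071·(T−10) [T>10 °C] = -1.1928
  sulphur-dioxide contribution → 0.441 μm/a
  chloride contribution → 1.361 μm/a
  ⇒ r_corr(zinc) = 1.802 μm/a
Convert to mass loss: 1.802 μm/a × 7.14 g/cm³ = 12.86 g·m⁻²·a⁻¹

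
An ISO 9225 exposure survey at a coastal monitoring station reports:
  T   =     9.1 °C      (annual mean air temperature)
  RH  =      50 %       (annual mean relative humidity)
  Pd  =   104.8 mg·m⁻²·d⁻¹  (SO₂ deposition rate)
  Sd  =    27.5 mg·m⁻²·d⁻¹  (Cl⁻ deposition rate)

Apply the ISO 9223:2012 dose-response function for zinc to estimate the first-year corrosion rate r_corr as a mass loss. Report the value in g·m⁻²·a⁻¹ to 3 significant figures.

zinc: f(T) = +0.038·(T−10) [T≤10 °C] = -0.0342
  Pd branch = 0.0129·Pd^0.44·e^(0.046·RH+f) = 0.9629 μm/a
  Sd branch = 0.0175·Sd^0.57·e^(0.008·RH+0.085·T) = 0.3742 μm/a
  r_corr = 0.9629 + 0.3742 = 1.337 μm/a
Convert to mass loss: 1.337 μm/a × 7.14 g/cm³ = 9.547 g·m⁻²·a⁻¹

r_corr = 9.55 g·m⁻²·a⁻¹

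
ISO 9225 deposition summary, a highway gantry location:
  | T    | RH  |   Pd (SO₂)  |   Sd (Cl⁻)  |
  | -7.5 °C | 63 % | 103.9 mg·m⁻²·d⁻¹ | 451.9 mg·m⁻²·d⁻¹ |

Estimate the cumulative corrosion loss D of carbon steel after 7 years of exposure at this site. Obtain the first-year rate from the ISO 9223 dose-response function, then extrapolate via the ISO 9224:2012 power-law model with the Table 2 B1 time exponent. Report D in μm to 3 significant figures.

carbon steel: T≤10 °C ⇒ hinge +0.150·(-7.5−10) = -2.6250
  Pd branch = 1.77·Pd^0.52·e^(0.02·RH+f) = 5.056 μm/a
  Sd branch = 0.102·Sd^0.62·e^(0.033·RH+0.04·T) = 26.75 μm/a
  sum: 5.056 + 26.75 → r_corr = 31.81 μm/a
ISO 9224: D(t) = r_corr · t^b with b = 0.523 (carbon steel, B1)
  D(7) = 31.81 × 7^0.523 = 31.81 × 2.767 = 88 μm

D(7) = 88.0 μm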